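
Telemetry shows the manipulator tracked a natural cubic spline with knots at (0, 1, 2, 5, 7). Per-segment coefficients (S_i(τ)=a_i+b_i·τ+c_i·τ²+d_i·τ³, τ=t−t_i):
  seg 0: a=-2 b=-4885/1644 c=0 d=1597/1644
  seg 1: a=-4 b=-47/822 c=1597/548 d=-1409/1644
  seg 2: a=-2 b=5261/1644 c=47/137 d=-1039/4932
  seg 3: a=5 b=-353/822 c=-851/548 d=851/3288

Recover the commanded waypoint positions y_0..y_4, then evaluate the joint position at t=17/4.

y_0=-2 y_1=-4 y_2=-2 y_3=5 y_4=0
S(17/4) = 159137/35072

y_0 = S_0(0) = a_0 = -2
y_1 = S_1(0) = a_1 = -4
y_2 = S_2(0) = a_2 = -2
y_3 = S_3(0) = a_3 = 5
y_4 = S_3(2) = 0
t_q=17/4 is in segment 2 (τ=9/4); S_2(τ)=159137/35072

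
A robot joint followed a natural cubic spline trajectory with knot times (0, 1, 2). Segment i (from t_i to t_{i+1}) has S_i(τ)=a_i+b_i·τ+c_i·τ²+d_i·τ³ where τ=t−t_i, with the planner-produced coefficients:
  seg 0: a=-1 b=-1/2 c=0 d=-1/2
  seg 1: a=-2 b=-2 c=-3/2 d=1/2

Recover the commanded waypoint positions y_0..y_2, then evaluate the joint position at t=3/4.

y_0=-1 y_1=-2 y_2=-5
S(3/4) = -203/128

y_0 = S_0(0) = a_0 = -1
y_1 = S_1(0) = a_1 = -2
y_2 = S_1(1) = -5
t_q=3/4 is in segment 0 (τ=3/4); S_0(τ)=-203/128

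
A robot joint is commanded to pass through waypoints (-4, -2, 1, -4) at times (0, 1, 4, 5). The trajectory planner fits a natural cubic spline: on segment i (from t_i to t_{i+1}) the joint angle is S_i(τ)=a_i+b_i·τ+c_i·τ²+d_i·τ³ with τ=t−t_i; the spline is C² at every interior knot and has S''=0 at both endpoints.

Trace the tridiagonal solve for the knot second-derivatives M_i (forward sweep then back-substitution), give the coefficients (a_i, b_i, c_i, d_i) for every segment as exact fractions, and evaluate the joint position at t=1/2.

  seg 0: a=-4 b=20/11 c=0 d=2/11
  seg 1: a=-2 b=26/11 c=6/11 d=-1/3
  seg 2: a=1 b=-37/11 c=-27/11 d=9/11
S(1/2) = -135/44

Δ: Δ0=2, Δ1=1, Δ2=-5
row 1: diag=8, rhs=-6; c'=3/8, d'=-3/4
row 2: denom=8−3·3/8=55/8; d'=(-36−3·-3/4)/(55/8)=-54/11
back: M2=-54/11
back: M1=-3/4−3/8·-54/11=12/11
M: M0=0, M1=12/11, M2=-54/11, M3=0
seg 0: a=-4, c=M0/2=0, d=(M1−M0)/(6·1)=2/11, b=Δ0−h0·(2M0+M1)/6=20/11
seg 1: a=-2, c=M1/2=6/11, d=(M2−M1)/(6·3)=-1/3, b=Δ1−h1·(2M1+M2)/6=26/11
seg 2: a=1, c=M2/2=-27/11, d=(M3−M2)/(6·1)=9/11, b=Δ2−h2·(2M2+M3)/6=-37/11
t_q=1/2 → seg 0, τ=1/2; S=-4+20/11·τ+0·τ²+2/11·τ³=-135/44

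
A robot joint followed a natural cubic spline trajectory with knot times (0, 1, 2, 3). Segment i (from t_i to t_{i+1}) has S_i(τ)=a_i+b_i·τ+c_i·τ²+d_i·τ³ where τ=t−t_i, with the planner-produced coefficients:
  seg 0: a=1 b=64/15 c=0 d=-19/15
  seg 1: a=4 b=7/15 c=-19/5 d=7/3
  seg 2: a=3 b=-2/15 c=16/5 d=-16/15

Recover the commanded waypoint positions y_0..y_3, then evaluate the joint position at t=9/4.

y_0=1 y_1=4 y_2=3 y_3=5
S(9/4) = 63/20

y_0 = S_0(0) = a_0 = 1
y_1 = S_1(0) = a_1 = 4
y_2 = S_2(0) = a_2 = 3
y_3 = S_2(1) = 5
t_q=9/4 is in segment 2 (τ=1/4); S_2(τ)=63/20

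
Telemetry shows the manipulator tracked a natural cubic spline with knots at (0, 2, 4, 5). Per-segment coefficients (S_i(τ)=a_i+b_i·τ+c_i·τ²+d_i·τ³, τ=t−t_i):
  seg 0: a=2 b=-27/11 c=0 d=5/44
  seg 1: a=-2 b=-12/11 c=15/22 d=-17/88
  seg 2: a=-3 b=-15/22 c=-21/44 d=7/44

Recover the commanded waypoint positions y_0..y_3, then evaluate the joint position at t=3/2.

y_0 = S_0(0) = a_0 = 2
y_1 = S_1(0) = a_1 = -2
y_2 = S_2(0) = a_2 = -3
y_3 = S_2(1) = -4
t_q=3/2 is in segment 0 (τ=3/2); S_0(τ)=-457/352

y_0=2 y_1=-2 y_2=-3 y_3=-4
S(3/2) = -457/352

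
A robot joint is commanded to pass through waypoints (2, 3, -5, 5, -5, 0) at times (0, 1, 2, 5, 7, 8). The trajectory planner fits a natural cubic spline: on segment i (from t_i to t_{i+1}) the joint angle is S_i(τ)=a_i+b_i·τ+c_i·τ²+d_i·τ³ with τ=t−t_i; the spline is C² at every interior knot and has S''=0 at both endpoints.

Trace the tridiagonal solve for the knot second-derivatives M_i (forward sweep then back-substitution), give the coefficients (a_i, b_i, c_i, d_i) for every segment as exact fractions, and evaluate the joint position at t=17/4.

  seg 0: a=2 b=4433/1140 c=0 d=-3293/1140
  seg 1: a=3 b=-2723/570 c=-3293/380 d=1241/228
  seg 2: a=-5 b=-6589/1140 c=728/95 d=-5273/3420
  seg 3: a=5 b=-163/114 c=-2361/380 d=631/285
  seg 4: a=-5 b=163/570 c=2687/380 d=-2687/1140
S(17/4) = 78503/24320

Δ: Δ0=1, Δ1=-8, Δ2=10/3, Δ3=-5, Δ4=5
row 1: diag=4, rhs=-54; c'=1/4, d'=-27/2
row 2: denom=8−1·1/4=31/4; d'=(68−1·-27/2)/(31/4)=326/31
row 3: denom=10−3·12/31=274/31; d'=(-50−3·326/31)/(274/31)=-1264/137
row 4: denom=6−2·31/137=760/137; d'=(60−2·-1264/137)/(760/137)=2687/190
back: M4=2687/190
back: M3=-1264/137−31/137·2687/190=-2361/190
back: M2=326/31−12/31·-2361/190=1456/95
back: M1=-27/2−1/4·1456/95=-3293/190
M: M0=0, M1=-3293/190, M2=1456/95, M3=-2361/190, M4=2687/190, M5=0
seg 0: a=2, c=M0/2=0, d=(M1−M0)/(6·1)=-3293/1140, b=Δ0−h0·(2M0+M1)/6=4433/1140
seg 1: a=3, c=M1/2=-3293/380, d=(M2−M1)/(6·1)=1241/228, b=Δ1−h1·(2M1+M2)/6=-2723/570
seg 2: a=-5, c=M2/2=728/95, d=(M3−M2)/(6·3)=-5273/3420, b=Δ2−h2·(2M2+M3)/6=-6589/1140
seg 3: a=5, c=M3/2=-2361/380, d=(M4−M3)/(6·2)=631/285, b=Δ3−h3·(2M3+M4)/6=-163/114
seg 4: a=-5, c=M4/2=2687/380, d=(M5−M4)/(6·1)=-2687/1140, b=Δ4−h4·(2M4+M5)/6=163/570
t_q=17/4 → seg 2, τ=9/4; S=-5+-6589/1140·τ+728/95·τ²+-5273/3420·τ³=78503/24320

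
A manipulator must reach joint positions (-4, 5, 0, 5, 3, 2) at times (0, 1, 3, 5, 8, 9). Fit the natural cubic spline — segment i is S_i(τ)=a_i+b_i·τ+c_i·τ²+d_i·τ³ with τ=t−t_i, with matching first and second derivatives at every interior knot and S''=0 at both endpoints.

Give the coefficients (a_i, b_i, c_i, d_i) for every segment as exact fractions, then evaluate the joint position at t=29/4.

  seg 0: a=-4 b=50039/4398 c=0 d=-10457/4398
  seg 1: a=5 b=9334/2199 c=-10457/1466 d=33079/17592
  seg 2: a=0 b=-7579/4398 c=12165/2932 d=-17921/17592
  seg 3: a=5 b=5824/2199 c=-1439/733 d=629/2199
  seg 4: a=3 b=-3095/2199 c=448/733 d=-448/2199
S(29/4) = 200723/46912

Δ: Δ0=9, Δ1=-5/2, Δ2=5/2, Δ3=-2/3, Δ4=-1
row 1: diag=6, rhs=-69; c'=1/3, d'=-23/2
row 2: denom=8−2·1/3=22/3; d'=(30−2·-23/2)/(22/3)=159/22
row 3: denom=10−2·3/11=104/11; d'=(-19−2·159/22)/(104/11)=-46/13
row 4: denom=8−3·33/104=733/104; d'=(-2−3·-46/13)/(733/104)=896/733
back: M4=896/733
back: M3=-46/13−33/104·896/733=-2878/733
back: M2=159/22−3/11·-2878/733=12165/1466
back: M1=-23/2−1/3·12165/1466=-10457/733
M: M0=0, M1=-10457/733, M2=12165/1466, M3=-2878/733, M4=896/733, M5=0
seg 0: a=-4, c=M0/2=0, d=(M1−M0)/(6·1)=-10457/4398, b=Δ0−h0·(2M0+M1)/6=50039/4398
seg 1: a=5, c=M1/2=-10457/1466, d=(M2−M1)/(6·2)=33079/17592, b=Δ1−h1·(2M1+M2)/6=9334/2199
seg 2: a=0, c=M2/2=12165/2932, d=(M3−M2)/(6·2)=-17921/17592, b=Δ2−h2·(2M2+M3)/6=-7579/4398
seg 3: a=5, c=M3/2=-1439/733, d=(M4−M3)/(6·3)=629/2199, b=Δ3−h3·(2M3+M4)/6=5824/2199
seg 4: a=3, c=M4/2=448/733, d=(M5−M4)/(6·1)=-448/2199, b=Δ4−h4·(2M4+M5)/6=-3095/2199
t_q=29/4 → seg 3, τ=9/4; S=5+5824/2199·τ+-1439/733·τ²+629/2199·τ³=200723/46912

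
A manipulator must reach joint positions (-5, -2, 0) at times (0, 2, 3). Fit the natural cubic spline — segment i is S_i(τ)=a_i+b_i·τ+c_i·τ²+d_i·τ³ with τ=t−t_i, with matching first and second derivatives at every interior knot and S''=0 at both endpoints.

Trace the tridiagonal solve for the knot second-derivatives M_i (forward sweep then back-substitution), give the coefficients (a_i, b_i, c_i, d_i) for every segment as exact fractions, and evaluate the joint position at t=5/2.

  seg 0: a=-5 b=4/3 c=0 d=1/24
  seg 1: a=-2 b=11/6 c=1/4 d=-1/12
S(5/2) = -33/32

Δ: Δ0=3/2, Δ1=2
row 1: diag=6, rhs=3; c'=1/6, d'=1/2
back: M1=1/2
M: M0=0, M1=1/2, M2=0
seg 0: a=-5, c=M0/2=0, d=(M1−M0)/(6·2)=1/24, b=Δ0−h0·(2M0+M1)/6=4/3
seg 1: a=-2, c=M1/2=1/4, d=(M2−M1)/(6·1)=-1/12, b=Δ1−h1·(2M1+M2)/6=11/6
t_q=5/2 → seg 1, τ=1/2; S=-2+11/6·τ+1/4·τ²+-1/12·τ³=-33/32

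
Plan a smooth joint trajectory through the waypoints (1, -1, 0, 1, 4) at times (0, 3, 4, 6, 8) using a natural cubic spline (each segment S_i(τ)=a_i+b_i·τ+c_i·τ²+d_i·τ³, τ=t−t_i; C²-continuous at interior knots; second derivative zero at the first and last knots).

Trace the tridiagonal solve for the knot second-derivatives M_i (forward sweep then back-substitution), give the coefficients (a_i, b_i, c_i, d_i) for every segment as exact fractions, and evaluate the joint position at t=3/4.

Δ: Δ0=-2/3, Δ1=1, Δ2=1/2, Δ3=3/2
row 1: diag=8, rhs=10; c'=1/8, d'=5/4
row 2: denom=6−1·1/8=47/8; d'=(-3−1·5/4)/(47/8)=-34/47
row 3: denom=8−2·16/47=344/47; d'=(6−2·-34/47)/(344/47)=175/172
back: M3=175/172
back: M2=-34/47−16/47·175/172=-46/43
back: M1=5/4−1/8·-46/43=119/86
M: M0=0, M1=119/86, M2=-46/43, M3=175/172, M4=0
seg 0: a=1, c=M0/2=0, d=(M1−M0)/(6·3)=119/1548, b=Δ0−h0·(2M0+M1)/6=-701/516
seg 1: a=-1, c=M1/2=119/172, d=(M2−M1)/(6·1)=-211/516, b=Δ1−h1·(2M1+M2)/6=185/258
seg 2: a=0, c=M2/2=-23/43, d=(M3−M2)/(6·2)=359/2064, b=Δ2−h2·(2M2+M3)/6=451/516
seg 3: a=1, c=M3/2=175/344, d=(M4−M3)/(6·2)=-175/2064, b=Δ3−h3·(2M3+M4)/6=106/129
t_q=3/4 → seg 0, τ=3/4; S=1+-701/516·τ+0·τ²+119/1548·τ³=149/11008

  seg 0: a=1 b=-701/516 c=0 d=119/1548
  seg 1: a=-1 b=185/258 c=119/172 d=-211/516
  seg 2: a=0 b=451/516 c=-23/43 d=359/2064
  seg 3: a=1 b=106/129 c=175/344 d=-175/2064
S(3/4) = 149/11008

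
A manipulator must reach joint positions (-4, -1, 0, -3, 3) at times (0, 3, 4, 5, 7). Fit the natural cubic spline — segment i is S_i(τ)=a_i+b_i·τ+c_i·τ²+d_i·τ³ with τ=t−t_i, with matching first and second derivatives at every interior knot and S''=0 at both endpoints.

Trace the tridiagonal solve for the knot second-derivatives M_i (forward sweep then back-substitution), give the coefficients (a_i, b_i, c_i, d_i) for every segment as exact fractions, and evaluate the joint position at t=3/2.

  seg 0: a=-4 b=44/89 c=0 d=5/89
  seg 1: a=-1 b=179/89 c=45/89 d=-135/89
  seg 2: a=0 b=-136/89 c=-360/89 d=229/89
  seg 3: a=-3 b=-169/89 c=327/89 d=-109/178
S(3/2) = -2185/712

Δ: Δ0=1, Δ1=1, Δ2=-3, Δ3=3
row 1: diag=8, rhs=0; c'=1/8, d'=0
row 2: denom=4−1·1/8=31/8; d'=(-24−1·0)/(31/8)=-192/31
row 3: denom=6−1·8/31=178/31; d'=(36−1·-192/31)/(178/31)=654/89
back: M3=654/89
back: M2=-192/31−8/31·654/89=-720/89
back: M1=0−1/8·-720/89=90/89
M: M0=0, M1=90/89, M2=-720/89, M3=654/89, M4=0
seg 0: a=-4, c=M0/2=0, d=(M1−M0)/(6·3)=5/89, b=Δ0−h0·(2M0+M1)/6=44/89
seg 1: a=-1, c=M1/2=45/89, d=(M2−M1)/(6·1)=-135/89, b=Δ1−h1·(2M1+M2)/6=179/89
seg 2: a=0, c=M2/2=-360/89, d=(M3−M2)/(6·1)=229/89, b=Δ2−h2·(2M2+M3)/6=-136/89
seg 3: a=-3, c=M3/2=327/89, d=(M4−M3)/(6·2)=-109/178, b=Δ3−h3·(2M3+M4)/6=-169/89
t_q=3/2 → seg 0, τ=3/2; S=-4+44/89·τ+0·τ²+5/89·τ³=-2185/712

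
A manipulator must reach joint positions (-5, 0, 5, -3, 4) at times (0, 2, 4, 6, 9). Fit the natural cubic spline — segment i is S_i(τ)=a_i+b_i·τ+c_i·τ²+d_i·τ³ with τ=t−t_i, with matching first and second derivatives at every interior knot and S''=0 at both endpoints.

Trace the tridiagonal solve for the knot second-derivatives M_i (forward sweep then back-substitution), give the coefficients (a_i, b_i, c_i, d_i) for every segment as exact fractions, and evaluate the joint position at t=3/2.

Δ: Δ0=5/2, Δ1=5/2, Δ2=-4, Δ3=7/3
row 1: diag=8, rhs=0; c'=1/4, d'=0
row 2: denom=8−2·1/4=15/2; d'=(-39−2·0)/(15/2)=-26/5
row 3: denom=10−2·4/15=142/15; d'=(38−2·-26/5)/(142/15)=363/71
back: M3=363/71
back: M2=-26/5−4/15·363/71=-466/71
back: M1=0−1/4·-466/71=233/142
M: M0=0, M1=233/142, M2=-466/71, M3=363/71, M4=0
seg 0: a=-5, c=M0/2=0, d=(M1−M0)/(6·2)=233/1704, b=Δ0−h0·(2M0+M1)/6=416/213
seg 1: a=0, c=M1/2=233/284, d=(M2−M1)/(6·2)=-1165/1704, b=Δ1−h1·(2M1+M2)/6=1531/426
seg 2: a=5, c=M2/2=-233/71, d=(M3−M2)/(6·2)=829/852, b=Δ2−h2·(2M2+M3)/6=-283/213
seg 3: a=-3, c=M3/2=363/142, d=(M4−M3)/(6·3)=-121/426, b=Δ3−h3·(2M3+M4)/6=-592/213
t_q=3/2 → seg 0, τ=3/2; S=-5+416/213·τ+0·τ²+233/1704·τ³=-7311/4544

  seg 0: a=-5 b=416/213 c=0 d=233/1704
  seg 1: a=0 b=1531/426 c=233/284 d=-1165/1704
  seg 2: a=5 b=-283/213 c=-233/71 d=829/852
  seg 3: a=-3 b=-592/213 c=363/142 d=-121/426
S(3/2) = -7311/4544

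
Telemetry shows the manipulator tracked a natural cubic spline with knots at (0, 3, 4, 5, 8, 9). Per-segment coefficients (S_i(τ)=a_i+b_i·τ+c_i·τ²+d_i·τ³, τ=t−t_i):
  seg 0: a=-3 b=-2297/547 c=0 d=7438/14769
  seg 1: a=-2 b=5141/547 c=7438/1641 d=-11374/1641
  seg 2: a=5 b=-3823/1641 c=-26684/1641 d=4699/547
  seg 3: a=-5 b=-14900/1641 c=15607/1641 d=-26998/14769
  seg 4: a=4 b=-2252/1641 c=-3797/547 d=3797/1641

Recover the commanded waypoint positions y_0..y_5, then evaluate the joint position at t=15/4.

y_0 = S_0(0) = a_0 = -3
y_1 = S_1(0) = a_1 = -2
y_2 = S_2(0) = a_2 = 5
y_3 = S_3(0) = a_3 = -5
y_4 = S_4(0) = a_4 = 4
y_5 = S_4(1) = -2
t_q=15/4 is in segment 1 (τ=3/4); S_1(τ)=81821/17504

y_0=-3 y_1=-2 y_2=5 y_3=-5 y_4=4 y_5=-2
S(15/4) = 81821/17504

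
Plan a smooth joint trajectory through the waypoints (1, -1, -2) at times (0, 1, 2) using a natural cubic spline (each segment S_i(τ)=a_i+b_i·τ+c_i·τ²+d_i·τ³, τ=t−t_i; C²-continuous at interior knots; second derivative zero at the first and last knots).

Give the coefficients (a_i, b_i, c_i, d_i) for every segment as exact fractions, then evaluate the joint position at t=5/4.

  seg 0: a=1 b=-9/4 c=0 d=1/4
  seg 1: a=-1 b=-3/2 c=3/4 d=-1/4
S(5/4) = -341/256

Δ: Δ0=-2, Δ1=-1
row 1: diag=4, rhs=6; c'=1/4, d'=3/2
back: M1=3/2
M: M0=0, M1=3/2, M2=0
seg 0: a=1, c=M0/2=0, d=(M1−M0)/(6·1)=1/4, b=Δ0−h0·(2M0+M1)/6=-9/4
seg 1: a=-1, c=M1/2=3/4, d=(M2−M1)/(6·1)=-1/4, b=Δ1−h1·(2M1+M2)/6=-3/2
t_q=5/4 → seg 1, τ=1/4; S=-1+-3/2·τ+3/4·τ²+-1/4·τ³=-341/256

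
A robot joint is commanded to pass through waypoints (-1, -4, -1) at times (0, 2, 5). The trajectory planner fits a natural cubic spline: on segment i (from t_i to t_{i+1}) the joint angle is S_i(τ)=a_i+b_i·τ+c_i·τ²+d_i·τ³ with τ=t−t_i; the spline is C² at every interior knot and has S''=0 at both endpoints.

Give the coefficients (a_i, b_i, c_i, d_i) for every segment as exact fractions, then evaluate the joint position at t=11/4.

Δ: Δ0=-3/2, Δ1=1
row 1: diag=10, rhs=15; c'=3/10, d'=3/2
back: M1=3/2
M: M0=0, M1=3/2, M2=0
seg 0: a=-1, c=M0/2=0, d=(M1−M0)/(6·2)=1/8, b=Δ0−h0·(2M0+M1)/6=-2
seg 1: a=-4, c=M1/2=3/4, d=(M2−M1)/(6·3)=-1/12, b=Δ1−h1·(2M1+M2)/6=-1/2
t_q=11/4 → seg 1, τ=3/4; S=-4+-1/2·τ+3/4·τ²+-1/12·τ³=-1021/256

  seg 0: a=-1 b=-2 c=0 d=1/8
  seg 1: a=-4 b=-1/2 c=3/4 d=-1/12
S(11/4) = -1021/256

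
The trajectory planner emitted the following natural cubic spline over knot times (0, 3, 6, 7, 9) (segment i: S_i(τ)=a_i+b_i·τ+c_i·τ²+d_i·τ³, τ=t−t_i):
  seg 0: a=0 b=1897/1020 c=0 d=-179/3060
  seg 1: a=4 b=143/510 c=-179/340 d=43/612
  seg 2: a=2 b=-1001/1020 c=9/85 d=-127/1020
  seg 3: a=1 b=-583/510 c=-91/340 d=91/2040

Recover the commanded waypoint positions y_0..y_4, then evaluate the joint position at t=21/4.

y_0 = S_0(0) = a_0 = 0
y_1 = S_1(0) = a_1 = 4
y_2 = S_2(0) = a_2 = 2
y_3 = S_3(0) = a_3 = 1
y_4 = S_3(2) = -2
t_q=21/4 is in segment 1 (τ=9/4); S_1(τ)=60187/21760

y_0=0 y_1=4 y_2=2 y_3=1 y_4=-2
S(21/4) = 60187/21760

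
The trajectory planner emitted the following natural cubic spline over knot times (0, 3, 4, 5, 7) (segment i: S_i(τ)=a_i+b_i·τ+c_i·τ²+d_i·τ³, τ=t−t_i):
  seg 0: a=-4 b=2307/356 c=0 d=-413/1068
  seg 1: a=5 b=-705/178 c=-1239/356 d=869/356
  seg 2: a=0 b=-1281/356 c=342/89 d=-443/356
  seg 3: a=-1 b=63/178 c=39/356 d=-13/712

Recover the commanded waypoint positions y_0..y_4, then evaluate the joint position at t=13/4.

y_0=-4 y_1=5 y_2=0 y_3=-1 y_4=0
S(13/4) = 87273/22784

y_0 = S_0(0) = a_0 = -4
y_1 = S_1(0) = a_1 = 5
y_2 = S_2(0) = a_2 = 0
y_3 = S_3(0) = a_3 = -1
y_4 = S_3(2) = 0
t_q=13/4 is in segment 1 (τ=1/4); S_1(τ)=87273/22784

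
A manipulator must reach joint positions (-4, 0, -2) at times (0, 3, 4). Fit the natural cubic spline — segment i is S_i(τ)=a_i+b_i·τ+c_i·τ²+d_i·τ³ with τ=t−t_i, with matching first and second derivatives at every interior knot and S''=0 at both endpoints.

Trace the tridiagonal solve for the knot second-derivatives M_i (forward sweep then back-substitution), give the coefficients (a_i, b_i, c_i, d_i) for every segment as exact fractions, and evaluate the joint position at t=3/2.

Δ: Δ0=4/3, Δ1=-2
row 1: diag=8, rhs=-20; c'=1/8, d'=-5/2
back: M1=-5/2
M: M0=0, M1=-5/2, M2=0
seg 0: a=-4, c=M0/2=0, d=(M1−M0)/(6·3)=-5/36, b=Δ0−h0·(2M0+M1)/6=31/12
seg 1: a=0, c=M1/2=-5/4, d=(M2−M1)/(6·1)=5/12, b=Δ1−h1·(2M1+M2)/6=-7/6
t_q=3/2 → seg 0, τ=3/2; S=-4+31/12·τ+0·τ²+-5/36·τ³=-19/32

  seg 0: a=-4 b=31/12 c=0 d=-5/36
  seg 1: a=0 b=-7/6 c=-5/4 d=5/12
S(3/2) = -19/32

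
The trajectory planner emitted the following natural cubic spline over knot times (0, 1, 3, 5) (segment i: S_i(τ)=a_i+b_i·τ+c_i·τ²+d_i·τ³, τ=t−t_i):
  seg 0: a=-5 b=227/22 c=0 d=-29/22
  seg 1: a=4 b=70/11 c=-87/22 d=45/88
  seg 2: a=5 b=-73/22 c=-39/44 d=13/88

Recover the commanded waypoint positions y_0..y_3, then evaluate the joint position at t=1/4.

y_0=-5 y_1=4 y_2=5 y_3=-4
S(1/4) = -3437/1408

y_0 = S_0(0) = a_0 = -5
y_1 = S_1(0) = a_1 = 4
y_2 = S_2(0) = a_2 = 5
y_3 = S_2(2) = -4
t_q=1/4 is in segment 0 (τ=1/4); S_0(τ)=-3437/1408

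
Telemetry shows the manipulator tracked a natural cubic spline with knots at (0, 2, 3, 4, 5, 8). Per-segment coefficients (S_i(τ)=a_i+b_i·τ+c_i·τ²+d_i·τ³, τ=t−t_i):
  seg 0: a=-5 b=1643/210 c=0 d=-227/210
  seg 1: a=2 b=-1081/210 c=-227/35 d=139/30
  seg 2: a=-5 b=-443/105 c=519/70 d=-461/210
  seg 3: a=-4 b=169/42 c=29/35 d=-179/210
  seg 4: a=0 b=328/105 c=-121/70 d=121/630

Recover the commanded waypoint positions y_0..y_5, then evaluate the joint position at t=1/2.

y_0 = S_0(0) = a_0 = -5
y_1 = S_1(0) = a_1 = 2
y_2 = S_2(0) = a_2 = -5
y_3 = S_3(0) = a_3 = -4
y_4 = S_4(0) = a_4 = 0
y_5 = S_4(3) = -1
t_q=1/2 is in segment 0 (τ=1/2); S_0(τ)=-137/112

y_0=-5 y_1=2 y_2=-5 y_3=-4 y_4=0 y_5=-1
S(1/2) = -137/112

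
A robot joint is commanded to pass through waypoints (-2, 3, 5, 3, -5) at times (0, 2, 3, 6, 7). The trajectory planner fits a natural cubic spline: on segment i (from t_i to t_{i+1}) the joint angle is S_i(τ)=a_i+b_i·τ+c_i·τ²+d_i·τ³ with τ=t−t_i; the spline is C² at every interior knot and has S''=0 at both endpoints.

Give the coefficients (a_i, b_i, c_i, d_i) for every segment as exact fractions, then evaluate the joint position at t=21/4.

Δ: Δ0=5/2, Δ1=2, Δ2=-2/3, Δ3=-8
row 1: diag=6, rhs=-3; c'=1/6, d'=-1/2
row 2: denom=8−1·1/6=47/6; d'=(-16−1·-1/2)/(47/6)=-93/47
row 3: denom=8−3·18/47=322/47; d'=(-44−3·-93/47)/(322/47)=-1789/322
back: M3=-1789/322
back: M2=-93/47−18/47·-1789/322=24/161
back: M1=-1/2−1/6·24/161=-169/322
M: M0=0, M1=-169/322, M2=24/161, M3=-1789/322, M4=0
seg 0: a=-2, c=M0/2=0, d=(M1−M0)/(6·2)=-169/3864, b=Δ0−h0·(2M0+M1)/6=1292/483
seg 1: a=3, c=M1/2=-169/644, d=(M2−M1)/(6·1)=31/276, b=Δ1−h1·(2M1+M2)/6=2077/966
seg 2: a=5, c=M2/2=12/161, d=(M3−M2)/(6·3)=-1837/5796, b=Δ2−h2·(2M2+M3)/6=3791/1932
seg 3: a=3, c=M3/2=-1789/644, d=(M4−M3)/(6·1)=1789/1932, b=Δ3−h3·(2M3+M4)/6=-5939/966
t_q=21/4 → seg 2, τ=9/4; S=5+3791/1932·τ+12/161·τ²+-1837/5796·τ³=254803/41216

  seg 0: a=-2 b=1292/483 c=0 d=-169/3864
  seg 1: a=3 b=2077/966 c=-169/644 d=31/276
  seg 2: a=5 b=3791/1932 c=12/161 d=-1837/5796
  seg 3: a=3 b=-5939/966 c=-1789/644 d=1789/1932
S(21/4) = 254803/41216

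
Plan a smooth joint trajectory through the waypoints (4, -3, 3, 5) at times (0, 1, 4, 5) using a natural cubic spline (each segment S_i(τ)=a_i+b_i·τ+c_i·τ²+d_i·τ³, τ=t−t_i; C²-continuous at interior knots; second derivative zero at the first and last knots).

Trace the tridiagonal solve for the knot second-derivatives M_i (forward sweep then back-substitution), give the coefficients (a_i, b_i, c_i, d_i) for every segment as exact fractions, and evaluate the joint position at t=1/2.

Δ: Δ0=-7, Δ1=2, Δ2=2
row 1: diag=8, rhs=54; c'=3/8, d'=27/4
row 2: denom=8−3·3/8=55/8; d'=(0−3·27/4)/(55/8)=-162/55
back: M2=-162/55
back: M1=27/4−3/8·-162/55=432/55
M: M0=0, M1=432/55, M2=-162/55, M3=0
seg 0: a=4, c=M0/2=0, d=(M1−M0)/(6·1)=72/55, b=Δ0−h0·(2M0+M1)/6=-457/55
seg 1: a=-3, c=M1/2=216/55, d=(M2−M1)/(6·3)=-3/5, b=Δ1−h1·(2M1+M2)/6=-241/55
seg 2: a=3, c=M2/2=-81/55, d=(M3−M2)/(6·1)=27/55, b=Δ2−h2·(2M2+M3)/6=164/55
t_q=1/2 → seg 0, τ=1/2; S=4+-457/55·τ+0·τ²+72/55·τ³=1/110

  seg 0: a=4 b=-457/55 c=0 d=72/55
  seg 1: a=-3 b=-241/55 c=216/55 d=-3/5
  seg 2: a=3 b=164/55 c=-81/55 d=27/55
S(1/2) = 1/110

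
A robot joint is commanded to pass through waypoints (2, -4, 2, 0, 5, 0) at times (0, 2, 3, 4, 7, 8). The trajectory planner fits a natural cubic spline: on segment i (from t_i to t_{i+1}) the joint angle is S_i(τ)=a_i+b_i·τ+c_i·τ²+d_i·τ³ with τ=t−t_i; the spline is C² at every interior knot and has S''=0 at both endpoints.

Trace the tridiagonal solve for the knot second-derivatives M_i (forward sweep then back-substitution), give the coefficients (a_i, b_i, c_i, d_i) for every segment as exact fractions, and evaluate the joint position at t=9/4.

  seg 0: a=2 b=-25337/3651 c=0 d=3596/3651
  seg 1: a=-4 b=17815/3651 c=7192/1217 d=-17485/3651
  seg 2: a=2 b=8512/3651 c=-10293/1217 d=15065/3651
  seg 3: a=0 b=-8051/3651 c=4772/1217 d=-9604/10953
  seg 4: a=5 b=-8591/3651 c=-4832/1217 d=4832/3651
S(9/4) = -193599/77888

Δ: Δ0=-3, Δ1=6, Δ2=-2, Δ3=5/3, Δ4=-5
row 1: diag=6, rhs=54; c'=1/6, d'=9
row 2: denom=4−1·1/6=23/6; d'=(-48−1·9)/(23/6)=-342/23
row 3: denom=8−1·6/23=178/23; d'=(22−1·-342/23)/(178/23)=424/89
row 4: denom=8−3·69/178=1217/178; d'=(-40−3·424/89)/(1217/178)=-9664/1217
back: M4=-9664/1217
back: M3=424/89−69/178·-9664/1217=9544/1217
back: M2=-342/23−6/23·9544/1217=-20586/1217
back: M1=9−1/6·-20586/1217=14384/1217
M: M0=0, M1=14384/1217, M2=-20586/1217, M3=9544/1217, M4=-9664/1217, M5=0
seg 0: a=2, c=M0/2=0, d=(M1−M0)/(6·2)=3596/3651, b=Δ0−h0·(2M0+M1)/6=-25337/3651
seg 1: a=-4, c=M1/2=7192/1217, d=(M2−M1)/(6·1)=-17485/3651, b=Δ1−h1·(2M1+M2)/6=17815/3651
seg 2: a=2, c=M2/2=-10293/1217, d=(M3−M2)/(6·1)=15065/3651, b=Δ2−h2·(2M2+M3)/6=8512/3651
seg 3: a=0, c=M3/2=4772/1217, d=(M4−M3)/(6·3)=-9604/10953, b=Δ3−h3·(2M3+M4)/6=-8051/3651
seg 4: a=5, c=M4/2=-4832/1217, d=(M5−M4)/(6·1)=4832/3651, b=Δ4−h4·(2M4+M5)/6=-8591/3651
t_q=9/4 → seg 1, τ=1/4; S=-4+17815/3651·τ+7192/1217·τ²+-17485/3651·τ³=-193599/77888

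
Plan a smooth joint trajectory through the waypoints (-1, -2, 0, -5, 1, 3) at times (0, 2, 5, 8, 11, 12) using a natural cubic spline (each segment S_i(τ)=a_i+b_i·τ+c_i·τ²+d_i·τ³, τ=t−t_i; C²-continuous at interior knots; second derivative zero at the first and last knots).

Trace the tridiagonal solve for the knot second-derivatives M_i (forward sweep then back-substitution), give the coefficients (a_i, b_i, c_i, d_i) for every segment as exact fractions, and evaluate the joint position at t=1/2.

  seg 0: a=-1 b=-1885/1986 c=0 d=223/1986
  seg 1: a=-2 b=791/1986 c=223/331 d=-3481/17874
  seg 2: a=0 b=-812/993 c=-2143/1986 d=527/1986
  seg 3: a=-5 b=-253/1986 c=1300/993 d=-3575/17874
  seg 4: a=1 b=2311/993 c=-325/662 d=325/1986
S(1/2) = -7735/5296

Δ: Δ0=-1/2, Δ1=2/3, Δ2=-5/3, Δ3=2, Δ4=2
row 1: diag=10, rhs=7; c'=3/10, d'=7/10
row 2: denom=12−3·3/10=111/10; d'=(-14−3·7/10)/(111/10)=-161/111
row 3: denom=12−3·10/37=414/37; d'=(22−3·-161/111)/(414/37)=325/138
row 4: denom=8−3·37/138=331/46; d'=(0−3·325/138)/(331/46)=-325/331
back: M4=-325/331
back: M3=325/138−37/138·-325/331=2600/993
back: M2=-161/111−10/37·2600/993=-2143/993
back: M1=7/10−3/10·-2143/993=446/331
M: M0=0, M1=446/331, M2=-2143/993, M3=2600/993, M4=-325/331, M5=0
seg 0: a=-1, c=M0/2=0, d=(M1−M0)/(6·2)=223/1986, b=Δ0−h0·(2M0+M1)/6=-1885/1986
seg 1: a=-2, c=M1/2=223/331, d=(M2−M1)/(6·3)=-3481/17874, b=Δ1−h1·(2M1+M2)/6=791/1986
seg 2: a=0, c=M2/2=-2143/1986, d=(M3−M2)/(6·3)=527/1986, b=Δ2−h2·(2M2+M3)/6=-812/993
seg 3: a=-5, c=M3/2=1300/993, d=(M4−M3)/(6·3)=-3575/17874, b=Δ3−h3·(2M3+M4)/6=-253/1986
seg 4: a=1, c=M4/2=-325/662, d=(M5−M4)/(6·1)=325/1986, b=Δ4−h4·(2M4+M5)/6=2311/993
t_q=1/2 → seg 0, τ=1/2; S=-1+-1885/1986·τ+0·τ²+223/1986·τ³=-7735/5296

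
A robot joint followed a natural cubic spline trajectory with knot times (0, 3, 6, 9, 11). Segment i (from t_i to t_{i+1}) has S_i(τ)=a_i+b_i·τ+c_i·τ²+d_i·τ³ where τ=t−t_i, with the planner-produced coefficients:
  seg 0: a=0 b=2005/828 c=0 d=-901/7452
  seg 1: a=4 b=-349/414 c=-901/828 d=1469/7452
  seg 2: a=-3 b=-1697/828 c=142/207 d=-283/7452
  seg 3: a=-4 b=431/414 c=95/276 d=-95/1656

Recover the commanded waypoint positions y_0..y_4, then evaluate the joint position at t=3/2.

y_0 = S_0(0) = a_0 = 0
y_1 = S_1(0) = a_1 = 4
y_2 = S_2(0) = a_2 = -3
y_3 = S_3(0) = a_3 = -4
y_4 = S_3(2) = -1
t_q=3/2 is in segment 0 (τ=3/2); S_0(τ)=2373/736

y_0=0 y_1=4 y_2=-3 y_3=-4 y_4=-1
S(3/2) = 2373/736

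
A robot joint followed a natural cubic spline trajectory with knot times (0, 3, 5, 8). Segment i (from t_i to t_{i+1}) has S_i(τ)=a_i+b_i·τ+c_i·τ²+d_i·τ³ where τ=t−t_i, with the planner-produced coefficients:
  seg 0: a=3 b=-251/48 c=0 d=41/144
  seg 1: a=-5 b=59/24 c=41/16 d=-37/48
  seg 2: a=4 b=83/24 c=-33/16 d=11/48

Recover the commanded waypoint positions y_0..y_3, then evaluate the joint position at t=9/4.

y_0=3 y_1=-5 y_2=4 y_3=2
S(9/4) = -5655/1024

y_0 = S_0(0) = a_0 = 3
y_1 = S_1(0) = a_1 = -5
y_2 = S_2(0) = a_2 = 4
y_3 = S_2(3) = 2
t_q=9/4 is in segment 0 (τ=9/4); S_0(τ)=-5655/1024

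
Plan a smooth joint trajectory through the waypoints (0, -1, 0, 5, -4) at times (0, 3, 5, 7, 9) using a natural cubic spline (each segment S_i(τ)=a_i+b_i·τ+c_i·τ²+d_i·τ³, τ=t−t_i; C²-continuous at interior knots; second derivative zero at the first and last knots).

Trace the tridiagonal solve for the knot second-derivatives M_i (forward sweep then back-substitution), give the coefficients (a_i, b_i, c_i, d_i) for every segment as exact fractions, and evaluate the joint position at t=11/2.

Δ: Δ0=-1/3, Δ1=1/2, Δ2=5/2, Δ3=-9/2
row 1: diag=10, rhs=5; c'=1/5, d'=1/2
row 2: denom=8−2·1/5=38/5; d'=(12−2·1/2)/(38/5)=55/38
row 3: denom=8−2·5/19=142/19; d'=(-42−2·55/38)/(142/19)=-853/142
back: M3=-853/142
back: M2=55/38−5/19·-853/142=215/71
back: M1=1/2−1/5·215/71=-15/142
M: M0=0, M1=-15/142, M2=215/71, M3=-853/142, M4=0
seg 0: a=0, c=M0/2=0, d=(M1−M0)/(6·3)=-5/852, b=Δ0−h0·(2M0+M1)/6=-239/852
seg 1: a=-1, c=M1/2=-15/284, d=(M2−M1)/(6·2)=445/1704, b=Δ1−h1·(2M1+M2)/6=-187/426
seg 2: a=0, c=M2/2=215/142, d=(M3−M2)/(6·2)=-1283/1704, b=Δ2−h2·(2M2+M3)/6=529/213
seg 3: a=5, c=M3/2=-853/284, d=(M4−M3)/(6·2)=853/1704, b=Δ3−h3·(2M3+M4)/6=-211/426
t_q=11/2 → seg 2, τ=1/2; S=0+529/213·τ+215/142·τ²+-1283/1704·τ³=6935/4544

  seg 0: a=0 b=-239/852 c=0 d=-5/852
  seg 1: a=-1 b=-187/426 c=-15/284 d=445/1704
  seg 2: a=0 b=529/213 c=215/142 d=-1283/1704
  seg 3: a=5 b=-211/426 c=-853/284 d=853/1704
S(11/2) = 6935/4544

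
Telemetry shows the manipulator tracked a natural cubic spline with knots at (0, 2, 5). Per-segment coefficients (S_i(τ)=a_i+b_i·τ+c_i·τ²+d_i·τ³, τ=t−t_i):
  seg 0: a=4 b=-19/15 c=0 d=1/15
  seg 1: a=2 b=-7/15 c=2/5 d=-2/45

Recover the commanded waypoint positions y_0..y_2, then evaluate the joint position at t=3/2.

y_0 = S_0(0) = a_0 = 4
y_1 = S_1(0) = a_1 = 2
y_2 = S_1(3) = 3
t_q=3/2 is in segment 0 (τ=3/2); S_0(τ)=93/40

y_0=4 y_1=2 y_2=3
S(3/2) = 93/40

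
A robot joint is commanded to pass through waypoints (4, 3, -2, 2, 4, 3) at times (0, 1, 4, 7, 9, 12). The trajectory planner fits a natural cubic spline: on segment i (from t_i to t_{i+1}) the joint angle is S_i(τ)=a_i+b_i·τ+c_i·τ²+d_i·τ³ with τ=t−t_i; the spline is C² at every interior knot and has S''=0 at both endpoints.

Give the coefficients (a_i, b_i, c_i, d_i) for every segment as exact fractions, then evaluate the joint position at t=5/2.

Δ: Δ0=-1, Δ1=-5/3, Δ2=4/3, Δ3=1, Δ4=-1/3
row 1: diag=8, rhs=-4; c'=3/8, d'=-1/2
row 2: denom=12−3·3/8=87/8; d'=(18−3·-1/2)/(87/8)=52/29
row 3: denom=10−3·8/29=266/29; d'=(-2−3·52/29)/(266/29)=-107/133
row 4: denom=10−2·29/133=1272/133; d'=(-8−2·-107/133)/(1272/133)=-425/636
back: M4=-425/636
back: M3=-107/133−29/133·-425/636=-419/636
back: M2=52/29−8/29·-419/636=314/159
back: M1=-1/2−3/8·314/159=-263/212
M: M0=0, M1=-263/212, M2=314/159, M3=-419/636, M4=-425/636, M5=0
seg 0: a=4, c=M0/2=0, d=(M1−M0)/(6·1)=-263/1272, b=Δ0−h0·(2M0+M1)/6=-1009/1272
seg 1: a=3, c=M1/2=-263/424, d=(M2−M1)/(6·3)=2045/11448, b=Δ1−h1·(2M1+M2)/6=-899/636
seg 2: a=-2, c=M2/2=157/159, d=(M3−M2)/(6·3)=-1675/11448, b=Δ2−h2·(2M2+M3)/6=-397/1272
seg 3: a=2, c=M3/2=-419/1272, d=(M4−M3)/(6·2)=-1/1272, b=Δ3−h3·(2M3+M4)/6=1057/636
seg 4: a=4, c=M4/2=-425/1272, d=(M5−M4)/(6·3)=425/11448, b=Δ4−h4·(2M4+M5)/6=71/212
t_q=5/2 → seg 1, τ=3/2; S=3+-899/636·τ+-263/424·τ²+2045/11448·τ³=295/3392

  seg 0: a=4 b=-1009/1272 c=0 d=-263/1272
  seg 1: a=3 b=-899/636 c=-263/424 d=2045/11448
  seg 2: a=-2 b=-397/1272 c=157/159 d=-1675/11448
  seg 3: a=2 b=1057/636 c=-419/1272 d=-1/1272
  seg 4: a=4 b=71/212 c=-425/1272 d=425/11448
S(5/2) = 295/3392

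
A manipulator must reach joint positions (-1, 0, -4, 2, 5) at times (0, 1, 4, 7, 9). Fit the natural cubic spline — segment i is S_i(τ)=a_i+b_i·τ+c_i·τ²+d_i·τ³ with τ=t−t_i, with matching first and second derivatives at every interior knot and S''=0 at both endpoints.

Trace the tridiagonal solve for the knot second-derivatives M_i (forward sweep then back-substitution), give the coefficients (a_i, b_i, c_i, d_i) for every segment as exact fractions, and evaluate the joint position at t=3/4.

  seg 0: a=-1 b=2323/1596 c=0 d=-727/1596
  seg 1: a=0 b=71/798 c=-727/532 d=4273/14364
  seg 2: a=-4 b=-125/1596 c=523/399 d=-2959/14364
  seg 3: a=2 b=1775/798 c=-289/532 d=289/3192
S(3/4) = -489/4864

Δ: Δ0=1, Δ1=-4/3, Δ2=2, Δ3=3/2
row 1: diag=8, rhs=-14; c'=3/8, d'=-7/4
row 2: denom=12−3·3/8=87/8; d'=(20−3·-7/4)/(87/8)=202/87
row 3: denom=10−3·8/29=266/29; d'=(-3−3·202/87)/(266/29)=-289/266
back: M3=-289/266
back: M2=202/87−8/29·-289/266=1046/399
back: M1=-7/4−3/8·1046/399=-727/266
M: M0=0, M1=-727/266, M2=1046/399, M3=-289/266, M4=0
seg 0: a=-1, c=M0/2=0, d=(M1−M0)/(6·1)=-727/1596, b=Δ0−h0·(2M0+M1)/6=2323/1596
seg 1: a=0, c=M1/2=-727/532, d=(M2−M1)/(6·3)=4273/14364, b=Δ1−h1·(2M1+M2)/6=71/798
seg 2: a=-4, c=M2/2=523/399, d=(M3−M2)/(6·3)=-2959/14364, b=Δ2−h2·(2M2+M3)/6=-125/1596
seg 3: a=2, c=M3/2=-289/532, d=(M4−M3)/(6·2)=289/3192, b=Δ3−h3·(2M3+M4)/6=1775/798
t_q=3/4 → seg 0, τ=3/4; S=-1+2323/1596·τ+0·τ²+-727/1596·τ³=-489/4864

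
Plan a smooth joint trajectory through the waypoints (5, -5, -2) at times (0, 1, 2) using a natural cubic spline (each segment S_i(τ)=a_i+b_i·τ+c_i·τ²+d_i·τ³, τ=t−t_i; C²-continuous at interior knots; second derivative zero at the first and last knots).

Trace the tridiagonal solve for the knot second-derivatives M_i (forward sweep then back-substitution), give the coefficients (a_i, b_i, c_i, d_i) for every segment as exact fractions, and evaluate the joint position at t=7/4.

  seg 0: a=5 b=-53/4 c=0 d=13/4
  seg 1: a=-5 b=-7/2 c=39/4 d=-13/4
S(7/4) = -899/256

Δ: Δ0=-10, Δ1=3
row 1: diag=4, rhs=78; c'=1/4, d'=39/2
back: M1=39/2
M: M0=0, M1=39/2, M2=0
seg 0: a=5, c=M0/2=0, d=(M1−M0)/(6·1)=13/4, b=Δ0−h0·(2M0+M1)/6=-53/4
seg 1: a=-5, c=M1/2=39/4, d=(M2−M1)/(6·1)=-13/4, b=Δ1−h1·(2M1+M2)/6=-7/2
t_q=7/4 → seg 1, τ=3/4; S=-5+-7/2·τ+39/4·τ²+-13/4·τ³=-899/256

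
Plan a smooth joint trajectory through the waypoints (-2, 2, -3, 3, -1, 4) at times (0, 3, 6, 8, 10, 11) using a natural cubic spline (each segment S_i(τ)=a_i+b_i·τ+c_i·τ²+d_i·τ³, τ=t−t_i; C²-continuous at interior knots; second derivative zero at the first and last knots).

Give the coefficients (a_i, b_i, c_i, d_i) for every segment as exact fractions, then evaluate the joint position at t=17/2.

  seg 0: a=-2 b=3128/1149 c=0 d=-532/3447
  seg 1: a=2 b=-1660/1149 c=-532/383 d=1511/3447
  seg 2: a=-3 b=2363/1149 c=979/383 d=-2395/2298
  seg 3: a=3 b=-259/1149 c=-1416/383 d=6457/4596
  seg 4: a=-1 b=2120/1149 c=3625/766 d=-3625/2298
S(17/2) = 26211/12256

Δ: Δ0=4/3, Δ1=-5/3, Δ2=3, Δ3=-2, Δ4=5
row 1: diag=12, rhs=-18; c'=1/4, d'=-3/2
row 2: denom=10−3·1/4=37/4; d'=(28−3·-3/2)/(37/4)=130/37
row 3: denom=8−2·8/37=280/37; d'=(-30−2·130/37)/(280/37)=-137/28
row 4: denom=6−2·37/140=383/70; d'=(42−2·-137/28)/(383/70)=3625/383
back: M4=3625/383
back: M3=-137/28−37/140·3625/383=-2832/383
back: M2=130/37−8/37·-2832/383=1958/383
back: M1=-3/2−1/4·1958/383=-1064/383
M: M0=0, M1=-1064/383, M2=1958/383, M3=-2832/383, M4=3625/383, M5=0
seg 0: a=-2, c=M0/2=0, d=(M1−M0)/(6·3)=-532/3447, b=Δ0−h0·(2M0+M1)/6=3128/1149
seg 1: a=2, c=M1/2=-532/383, d=(M2−M1)/(6·3)=1511/3447, b=Δ1−h1·(2M1+M2)/6=-1660/1149
seg 2: a=-3, c=M2/2=979/383, d=(M3−M2)/(6·2)=-2395/2298, b=Δ2−h2·(2M2+M3)/6=2363/1149
seg 3: a=3, c=M3/2=-1416/383, d=(M4−M3)/(6·2)=6457/4596, b=Δ3−h3·(2M3+M4)/6=-259/1149
seg 4: a=-1, c=M4/2=3625/766, d=(M5−M4)/(6·1)=-3625/2298, b=Δ4−h4·(2M4+M5)/6=2120/1149
t_q=17/2 → seg 3, τ=1/2; S=3+-259/1149·τ+-1416/383·τ²+6457/4596·τ³=26211/12256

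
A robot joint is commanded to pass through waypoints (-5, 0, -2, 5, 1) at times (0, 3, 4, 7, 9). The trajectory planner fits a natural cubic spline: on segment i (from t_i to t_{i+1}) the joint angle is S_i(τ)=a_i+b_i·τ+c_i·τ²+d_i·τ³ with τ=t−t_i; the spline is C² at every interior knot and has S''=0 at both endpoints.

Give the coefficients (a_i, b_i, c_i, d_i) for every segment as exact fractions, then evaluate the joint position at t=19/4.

  seg 0: a=-5 b=940/279 c=0 d=-475/2511
  seg 1: a=0 b=-485/279 c=-475/279 d=134/93
  seg 2: a=-2 b=-229/279 c=731/279 d=-1313/2511
  seg 3: a=5 b=218/279 c=-194/93 d=97/279
S(19/4) = -2703/1984

Δ: Δ0=5/3, Δ1=-2, Δ2=7/3, Δ3=-2
row 1: diag=8, rhs=-22; c'=1/8, d'=-11/4
row 2: denom=8−1·1/8=63/8; d'=(26−1·-11/4)/(63/8)=230/63
row 3: denom=10−3·8/21=62/7; d'=(-26−3·230/63)/(62/7)=-388/93
back: M3=-388/93
back: M2=230/63−8/21·-388/93=1462/279
back: M1=-11/4−1/8·1462/279=-950/279
M: M0=0, M1=-950/279, M2=1462/279, M3=-388/93, M4=0
seg 0: a=-5, c=M0/2=0, d=(M1−M0)/(6·3)=-475/2511, b=Δ0−h0·(2M0+M1)/6=940/279
seg 1: a=0, c=M1/2=-475/279, d=(M2−M1)/(6·1)=134/93, b=Δ1−h1·(2M1+M2)/6=-485/279
seg 2: a=-2, c=M2/2=731/279, d=(M3−M2)/(6·3)=-1313/2511, b=Δ2−h2·(2M2+M3)/6=-229/279
seg 3: a=5, c=M3/2=-194/93, d=(M4−M3)/(6·2)=97/279, b=Δ3−h3·(2M3+M4)/6=218/279
t_q=19/4 → seg 2, τ=3/4; S=-2+-229/279·τ+731/279·τ²+-1313/2511·τ³=-2703/1984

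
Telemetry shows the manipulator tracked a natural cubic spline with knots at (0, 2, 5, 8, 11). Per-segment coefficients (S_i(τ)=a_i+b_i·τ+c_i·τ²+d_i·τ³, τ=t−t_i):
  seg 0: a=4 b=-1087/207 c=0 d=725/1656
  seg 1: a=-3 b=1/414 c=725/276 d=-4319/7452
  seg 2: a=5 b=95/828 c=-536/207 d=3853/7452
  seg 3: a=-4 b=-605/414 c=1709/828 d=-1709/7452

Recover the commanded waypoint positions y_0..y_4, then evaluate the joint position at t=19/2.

y_0=4 y_1=-3 y_2=5 y_3=-4 y_4=4
S(19/2) = -1709/736

y_0 = S_0(0) = a_0 = 4
y_1 = S_1(0) = a_1 = -3
y_2 = S_2(0) = a_2 = 5
y_3 = S_3(0) = a_3 = -4
y_4 = S_3(3) = 4
t_q=19/2 is in segment 3 (τ=3/2); S_3(τ)=-1709/736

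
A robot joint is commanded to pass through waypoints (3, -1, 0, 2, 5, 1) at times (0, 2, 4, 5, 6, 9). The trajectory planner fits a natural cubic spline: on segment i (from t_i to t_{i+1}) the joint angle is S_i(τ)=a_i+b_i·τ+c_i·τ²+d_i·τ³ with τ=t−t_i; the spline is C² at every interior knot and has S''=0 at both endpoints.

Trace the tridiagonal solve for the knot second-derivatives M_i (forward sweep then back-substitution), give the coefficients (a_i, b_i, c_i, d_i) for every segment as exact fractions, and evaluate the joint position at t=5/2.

Δ: Δ0=-2, Δ1=1/2, Δ2=2, Δ3=3, Δ4=-4/3
row 1: diag=8, rhs=15; c'=1/4, d'=15/8
row 2: denom=6−2·1/4=11/2; d'=(9−2·15/8)/(11/2)=21/22
row 3: denom=4−1·2/11=42/11; d'=(6−1·21/22)/(42/11)=37/28
row 4: denom=8−1·11/42=325/42; d'=(-26−1·37/28)/(325/42)=-459/130
back: M4=-459/130
back: M3=37/28−11/42·-459/130=146/65
back: M2=21/22−2/11·146/65=71/130
back: M1=15/8−1/4·71/130=113/65
M: M0=0, M1=113/65, M2=71/130, M3=146/65, M4=-459/130, M5=0
seg 0: a=3, c=M0/2=0, d=(M1−M0)/(6·2)=113/780, b=Δ0−h0·(2M0+M1)/6=-503/195
seg 1: a=-1, c=M1/2=113/130, d=(M2−M1)/(6·2)=-31/312, b=Δ1−h1·(2M1+M2)/6=-164/195
seg 2: a=0, c=M2/2=71/260, d=(M3−M2)/(6·1)=17/60, b=Δ2−h2·(2M2+M3)/6=563/390
seg 3: a=2, c=M3/2=73/65, d=(M4−M3)/(6·1)=-751/780, b=Δ3−h3·(2M3+M4)/6=443/156
seg 4: a=5, c=M4/2=-459/260, d=(M5−M4)/(6·3)=51/260, b=Δ4−h4·(2M4+M5)/6=857/390
t_q=5/2 → seg 1, τ=1/2; S=-1+-164/195·τ+113/130·τ²+-31/312·τ³=-389/320

  seg 0: a=3 b=-503/195 c=0 d=113/780
  seg 1: a=-1 b=-164/195 c=113/130 d=-31/312
  seg 2: a=0 b=563/390 c=71/260 d=17/60
  seg 3: a=2 b=443/156 c=73/65 d=-751/780
  seg 4: a=5 b=857/390 c=-459/260 d=51/260
S(5/2) = -389/320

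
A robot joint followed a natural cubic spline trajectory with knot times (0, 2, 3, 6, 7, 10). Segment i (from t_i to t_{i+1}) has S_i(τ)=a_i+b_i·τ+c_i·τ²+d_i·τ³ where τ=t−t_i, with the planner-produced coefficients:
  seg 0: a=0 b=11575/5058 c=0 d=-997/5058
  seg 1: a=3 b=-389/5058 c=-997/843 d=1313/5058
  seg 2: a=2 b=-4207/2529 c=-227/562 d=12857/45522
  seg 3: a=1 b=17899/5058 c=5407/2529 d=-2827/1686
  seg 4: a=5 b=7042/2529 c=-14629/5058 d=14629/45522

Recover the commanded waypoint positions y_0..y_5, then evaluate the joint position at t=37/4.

y_0 = S_0(0) = a_0 = 0
y_1 = S_1(0) = a_1 = 3
y_2 = S_2(0) = a_2 = 2
y_3 = S_3(0) = a_3 = 1
y_4 = S_4(0) = a_4 = 5
y_5 = S_4(3) = -4
t_q=37/4 is in segment 4 (τ=9/4); S_4(τ)=10201/35968

y_0=0 y_1=3 y_2=2 y_3=1 y_4=5 y_5=-4
S(37/4) = 10201/35968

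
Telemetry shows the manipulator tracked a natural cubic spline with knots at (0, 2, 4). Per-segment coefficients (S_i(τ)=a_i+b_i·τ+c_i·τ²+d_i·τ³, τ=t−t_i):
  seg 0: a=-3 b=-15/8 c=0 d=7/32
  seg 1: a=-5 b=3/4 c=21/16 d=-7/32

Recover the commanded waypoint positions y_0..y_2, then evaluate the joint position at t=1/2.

y_0=-3 y_1=-5 y_2=0
S(1/2) = -1001/256

y_0 = S_0(0) = a_0 = -3
y_1 = S_1(0) = a_1 = -5
y_2 = S_1(2) = 0
t_q=1/2 is in segment 0 (τ=1/2); S_0(τ)=-1001/256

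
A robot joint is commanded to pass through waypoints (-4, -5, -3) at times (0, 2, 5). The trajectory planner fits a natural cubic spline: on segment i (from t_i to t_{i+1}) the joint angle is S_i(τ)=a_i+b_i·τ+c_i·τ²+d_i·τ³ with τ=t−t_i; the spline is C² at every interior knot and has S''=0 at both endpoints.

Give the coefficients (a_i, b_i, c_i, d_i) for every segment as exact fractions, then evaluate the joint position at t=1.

Δ: Δ0=-1/2, Δ1=2/3
row 1: diag=10, rhs=7; c'=3/10, d'=7/10
back: M1=7/10
M: M0=0, M1=7/10, M2=0
seg 0: a=-4, c=M0/2=0, d=(M1−M0)/(6·2)=7/120, b=Δ0−h0·(2M0+M1)/6=-11/15
seg 1: a=-5, c=M1/2=7/20, d=(M2−M1)/(6·3)=-7/180, b=Δ1−h1·(2M1+M2)/6=-1/30
t_q=1 → seg 0, τ=1; S=-4+-11/15·τ+0·τ²+7/120·τ³=-187/40

  seg 0: a=-4 b=-11/15 c=0 d=7/120
  seg 1: a=-5 b=-1/30 c=7/20 d=-7/180
S(1) = -187/40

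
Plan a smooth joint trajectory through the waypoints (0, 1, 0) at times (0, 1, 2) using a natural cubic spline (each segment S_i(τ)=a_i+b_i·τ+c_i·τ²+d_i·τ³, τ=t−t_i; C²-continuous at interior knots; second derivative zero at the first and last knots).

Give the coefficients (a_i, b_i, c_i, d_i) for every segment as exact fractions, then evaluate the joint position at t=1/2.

  seg 0: a=0 b=3/2 c=0 d=-1/2
  seg 1: a=1 b=0 c=-3/2 d=1/2
S(1/2) = 11/16

Δ: Δ0=1, Δ1=-1
row 1: diag=4, rhs=-12; c'=1/4, d'=-3
back: M1=-3
M: M0=0, M1=-3, M2=0
seg 0: a=0, c=M0/2=0, d=(M1−M0)/(6·1)=-1/2, b=Δ0−h0·(2M0+M1)/6=3/2
seg 1: a=1, c=M1/2=-3/2, d=(M2−M1)/(6·1)=1/2, b=Δ1−h1·(2M1+M2)/6=0
t_q=1/2 → seg 0, τ=1/2; S=0+3/2·τ+0·τ²+-1/2·τ³=11/16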